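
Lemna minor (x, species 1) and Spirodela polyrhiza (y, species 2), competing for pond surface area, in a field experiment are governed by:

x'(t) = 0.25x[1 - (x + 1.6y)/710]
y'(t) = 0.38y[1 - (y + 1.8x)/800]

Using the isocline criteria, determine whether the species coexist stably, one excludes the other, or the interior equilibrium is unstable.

unstable coexistence (outcome depends on initial conditions)

Compare the nullcline intercepts: K1/α12 = 710/1.6 = 444 < K2 = 800; K2/α21 = 800/1.8 = 444 < K1 = 710.
Since both are reversed, neither can invade when rare; the interior point is a saddle.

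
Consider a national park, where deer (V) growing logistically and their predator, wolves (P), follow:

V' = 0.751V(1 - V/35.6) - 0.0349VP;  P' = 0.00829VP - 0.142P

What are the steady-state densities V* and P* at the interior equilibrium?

From dP/dt = 0 with P > 0: 0.00829V* = 0.142, so V* = 17.1.
Substitute into dV/dt = 0: 0.751(1 - 17.1/35.6) = 0.0349P*.
The bracket is 0.519, giving P* = 0.39/0.0349 = 11.2.

V* ≈ 17.1, P* ≈ 11.2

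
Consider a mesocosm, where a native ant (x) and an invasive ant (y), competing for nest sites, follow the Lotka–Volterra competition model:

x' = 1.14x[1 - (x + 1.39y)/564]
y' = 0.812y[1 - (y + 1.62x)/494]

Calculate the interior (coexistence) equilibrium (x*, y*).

x* ≈ 98, y* ≈ 335

Setting both brackets to zero gives the nullclines x + 1.39y = 564 and 1.62x + y = 494.
Substituting y = 494 - 1.62x into the first: x(1 - 1.39·1.62) = 564 - 1.39·494.
So x* = -123/-1.25 = 98, and then y* = 494 - 1.62·98 = 335.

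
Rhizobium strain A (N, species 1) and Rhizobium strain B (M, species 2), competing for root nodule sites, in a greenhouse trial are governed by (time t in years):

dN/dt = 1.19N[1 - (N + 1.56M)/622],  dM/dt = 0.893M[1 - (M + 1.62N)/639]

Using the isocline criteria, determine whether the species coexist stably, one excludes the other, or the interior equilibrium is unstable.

Compare the nullcline intercepts: K1/α12 = 622/1.56 = 399 < K2 = 639; K2/α21 = 639/1.62 = 394 < K1 = 622.
Since both are reversed, neither can invade when rare; the interior point is a saddle.

unstable coexistence (outcome depends on initial conditions)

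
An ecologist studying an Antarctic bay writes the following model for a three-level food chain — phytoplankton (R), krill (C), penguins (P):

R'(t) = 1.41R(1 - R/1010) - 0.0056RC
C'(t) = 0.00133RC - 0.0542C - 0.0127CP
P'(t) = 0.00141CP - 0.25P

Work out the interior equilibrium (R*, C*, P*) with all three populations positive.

From dP/dt = 0: 0.00141C* = 0.25, so C* = 177.
From dR/dt = 0: 1.41(1 - R*/1010) = 0.0056·177, giving R* = 1010·(1 - 0.704) = 299.
From dC/dt = 0: 0.00133·299 - 0.0542 = 0.0127P*, so P* = 0.343/0.0127 = 27.

R* ≈ 299, C* ≈ 177, P* ≈ 27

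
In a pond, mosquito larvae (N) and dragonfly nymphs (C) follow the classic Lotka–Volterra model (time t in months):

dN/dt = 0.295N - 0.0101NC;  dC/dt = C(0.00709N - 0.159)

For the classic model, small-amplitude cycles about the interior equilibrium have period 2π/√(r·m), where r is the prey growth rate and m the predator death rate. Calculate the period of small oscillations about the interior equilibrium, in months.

T ≈ 29 months

Here r = 0.295 and m = 0.159, so r·m = 0.0469.
ω = √0.0469 = 0.217 per month, hence T = 2π/ω ≈ 29 months.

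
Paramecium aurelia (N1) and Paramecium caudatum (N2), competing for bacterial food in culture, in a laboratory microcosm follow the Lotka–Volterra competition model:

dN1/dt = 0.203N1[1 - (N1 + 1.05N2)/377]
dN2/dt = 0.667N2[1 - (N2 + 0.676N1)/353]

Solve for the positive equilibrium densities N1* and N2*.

Setting both brackets to zero gives the nullclines N1 + 1.05N2 = 377 and 0.676N1 + N2 = 353.
Substituting N2 = 353 - 0.676N1 into the first: N1(1 - 1.05·0.676) = 377 - 1.05·353.
So N1* = 6.35/0.29 = 21.9, and then N2* = 353 - 0.676·21.9 = 338.

N1* ≈ 21.9, N2* ≈ 338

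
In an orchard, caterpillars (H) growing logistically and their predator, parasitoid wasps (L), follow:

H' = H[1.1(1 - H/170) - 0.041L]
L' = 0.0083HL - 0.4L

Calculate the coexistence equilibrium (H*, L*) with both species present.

H* ≈ 48.2, L* ≈ 19.2

From dL/dt = 0 with L > 0: 0.0083H* = 0.4, so H* = 48.2.
Substitute into dH/dt = 0: 1.1(1 - 48.2/170) = 0.041L*.
The bracket is 0.717, giving L* = 0.788/0.041 = 19.2.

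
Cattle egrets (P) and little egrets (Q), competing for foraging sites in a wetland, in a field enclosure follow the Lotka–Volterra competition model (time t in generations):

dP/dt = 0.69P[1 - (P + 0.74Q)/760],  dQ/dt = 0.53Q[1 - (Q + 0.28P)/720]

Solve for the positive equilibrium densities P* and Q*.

Setting both brackets to zero gives the nullclines P + 0.74Q = 760 and 0.28P + Q = 720.
Substituting Q = 720 - 0.28P into the first: P(1 - 0.74·0.28) = 760 - 0.74·720.
So P* = 227/0.793 = 287, and then Q* = 720 - 0.28·287 = 640.

P* ≈ 287, Q* ≈ 640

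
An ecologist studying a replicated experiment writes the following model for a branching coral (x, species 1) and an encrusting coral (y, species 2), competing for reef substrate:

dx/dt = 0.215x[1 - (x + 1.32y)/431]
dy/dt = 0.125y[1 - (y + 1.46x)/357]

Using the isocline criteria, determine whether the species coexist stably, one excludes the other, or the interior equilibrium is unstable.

unstable coexistence (outcome depends on initial conditions)

Compare the nullcline intercepts: K1/α12 = 431/1.32 = 327 < K2 = 357; K2/α21 = 357/1.46 = 245 < K1 = 431.
Since both are reversed, neither can invade when rare; the interior point is a saddle.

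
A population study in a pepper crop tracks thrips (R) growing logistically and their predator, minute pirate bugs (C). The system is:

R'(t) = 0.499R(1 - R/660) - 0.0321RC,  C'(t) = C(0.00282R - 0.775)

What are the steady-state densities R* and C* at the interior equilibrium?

R* ≈ 275, C* ≈ 9.07

From dC/dt = 0 with C > 0: 0.00282R* = 0.775, so R* = 275.
Substitute into dR/dt = 0: 0.499(1 - 275/660) = 0.0321C*.
The bracket is 0.584, giving C* = 0.291/0.0321 = 9.07.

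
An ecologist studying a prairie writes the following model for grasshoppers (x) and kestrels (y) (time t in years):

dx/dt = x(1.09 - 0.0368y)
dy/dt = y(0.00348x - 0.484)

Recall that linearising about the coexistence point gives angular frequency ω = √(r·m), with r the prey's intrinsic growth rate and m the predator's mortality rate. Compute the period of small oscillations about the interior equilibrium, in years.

Here r = 1.09 and m = 0.484, so r·m = 0.528.
ω = √0.528 = 0.726 per year, hence T = 2π/ω ≈ 8.65 years.

T ≈ 8.65 years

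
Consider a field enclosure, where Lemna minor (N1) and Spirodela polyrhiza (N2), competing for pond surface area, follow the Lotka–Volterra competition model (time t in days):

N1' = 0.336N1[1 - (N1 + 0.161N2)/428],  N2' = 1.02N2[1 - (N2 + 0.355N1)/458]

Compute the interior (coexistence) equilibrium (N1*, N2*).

Setting both brackets to zero gives the nullclines N1 + 0.161N2 = 428 and 0.355N1 + N2 = 458.
Substituting N2 = 458 - 0.355N1 into the first: N1(1 - 0.161·0.355) = 428 - 0.161·458.
So N1* = 354/0.943 = 376, and then N2* = 458 - 0.355·376 = 325.

N1* ≈ 376, N2* ≈ 325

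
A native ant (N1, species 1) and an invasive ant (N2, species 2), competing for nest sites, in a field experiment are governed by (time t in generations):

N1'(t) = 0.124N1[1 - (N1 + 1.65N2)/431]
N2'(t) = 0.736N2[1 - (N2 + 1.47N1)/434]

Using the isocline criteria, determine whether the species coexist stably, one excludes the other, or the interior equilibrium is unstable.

unstable coexistence (outcome depends on initial conditions)

Compare the nullcline intercepts: K1/α12 = 431/1.65 = 261 < K2 = 434; K2/α21 = 434/1.47 = 295 < K1 = 431.
Since both are reversed, neither can invade when rare; the interior point is a saddle.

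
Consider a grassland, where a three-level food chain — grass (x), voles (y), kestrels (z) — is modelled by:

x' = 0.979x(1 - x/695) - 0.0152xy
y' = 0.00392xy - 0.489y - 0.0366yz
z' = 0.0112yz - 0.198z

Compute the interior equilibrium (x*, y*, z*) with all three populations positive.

From dz/dt = 0: 0.0112y* = 0.198, so y* = 17.7.
From dx/dt = 0: 0.979(1 - x*/695) = 0.0152·17.7, giving x* = 695·(1 - 0.274) = 504.
From dy/dt = 0: 0.00392·504 - 0.489 = 0.0366z*, so z* = 1.49/0.0366 = 40.6.

x* ≈ 504, y* ≈ 17.7, z* ≈ 40.6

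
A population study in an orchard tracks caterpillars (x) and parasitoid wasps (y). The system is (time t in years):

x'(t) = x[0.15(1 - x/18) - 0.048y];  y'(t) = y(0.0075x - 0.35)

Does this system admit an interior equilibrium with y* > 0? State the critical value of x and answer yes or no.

The predator equation gives dy/dt > 0 only when x > 0.35/0.0075 = 46.7.
Without the predator, x → K = 18. Since 18 < 46.7, the predator cannot invade.

Threshold x = 46.7; K < 46.7, so no, the predator goes extinct.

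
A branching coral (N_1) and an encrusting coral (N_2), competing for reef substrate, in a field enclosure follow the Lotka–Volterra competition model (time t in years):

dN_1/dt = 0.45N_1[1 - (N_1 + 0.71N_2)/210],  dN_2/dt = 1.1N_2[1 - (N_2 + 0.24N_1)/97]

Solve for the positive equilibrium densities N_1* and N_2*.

N_1* ≈ 170, N_2* ≈ 56.2

Setting both brackets to zero gives the nullclines N_1 + 0.71N_2 = 210 and 0.24N_1 + N_2 = 97.
Substituting N_2 = 97 - 0.24N_1 into the first: N_1(1 - 0.71·0.24) = 210 - 0.71·97.
So N_1* = 141/0.83 = 170, and then N_2* = 97 - 0.24·170 = 56.2.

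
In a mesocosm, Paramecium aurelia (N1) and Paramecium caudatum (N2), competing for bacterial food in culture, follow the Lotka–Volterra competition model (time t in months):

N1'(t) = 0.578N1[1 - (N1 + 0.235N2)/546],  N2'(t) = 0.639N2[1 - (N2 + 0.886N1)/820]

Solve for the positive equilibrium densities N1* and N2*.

Setting both brackets to zero gives the nullclines N1 + 0.235N2 = 546 and 0.886N1 + N2 = 820.
Substituting N2 = 820 - 0.886N1 into the first: N1(1 - 0.235·0.886) = 546 - 0.235·820.
So N1* = 353/0.792 = 446, and then N2* = 820 - 0.886·446 = 425.

N1* ≈ 446, N2* ≈ 425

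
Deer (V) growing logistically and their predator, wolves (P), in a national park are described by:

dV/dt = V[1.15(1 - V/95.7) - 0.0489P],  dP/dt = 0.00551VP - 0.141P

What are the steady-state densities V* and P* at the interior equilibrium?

From dP/dt = 0 with P > 0: 0.00551V* = 0.141, so V* = 25.6.
Substitute into dV/dt = 0: 1.15(1 - 25.6/95.7) = 0.0489P*.
The bracket is 0.733, giving P* = 0.842/0.0489 = 17.2.

V* ≈ 25.6, P* ≈ 17.2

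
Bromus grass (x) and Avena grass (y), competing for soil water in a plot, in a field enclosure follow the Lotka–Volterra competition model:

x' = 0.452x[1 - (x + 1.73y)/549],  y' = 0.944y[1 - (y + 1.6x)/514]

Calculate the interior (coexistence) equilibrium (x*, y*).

Setting both brackets to zero gives the nullclines x + 1.73y = 549 and 1.6x + y = 514.
Substituting y = 514 - 1.6x into the first: x(1 - 1.73·1.6) = 549 - 1.73·514.
So x* = -340/-1.77 = 192, and then y* = 514 - 1.6·192 = 206.

x* ≈ 192, y* ≈ 206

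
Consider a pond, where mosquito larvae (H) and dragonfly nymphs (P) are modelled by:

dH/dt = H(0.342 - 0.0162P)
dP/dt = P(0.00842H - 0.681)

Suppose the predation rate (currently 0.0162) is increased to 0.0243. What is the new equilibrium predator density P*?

At the interior fixed point, setting dH/dt = 0 with H > 0 fixes P* = (prey growth rate)/(HP coefficient) — independent of the other coefficients.
With the change, P* = 0.342/0.0243 = 14.1; it falls from 21.1.

P* ≈ 14.1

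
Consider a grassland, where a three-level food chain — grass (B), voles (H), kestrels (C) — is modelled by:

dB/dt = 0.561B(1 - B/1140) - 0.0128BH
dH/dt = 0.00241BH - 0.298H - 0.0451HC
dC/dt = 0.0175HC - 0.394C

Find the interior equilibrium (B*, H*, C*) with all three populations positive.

B* ≈ 554, H* ≈ 22.5, C* ≈ 23

From dC/dt = 0: 0.0175H* = 0.394, so H* = 22.5.
From dB/dt = 0: 0.561(1 - B*/1140) = 0.0128·22.5, giving B* = 1140·(1 - 0.514) = 554.
From dH/dt = 0: 0.00241·554 - 0.298 = 0.0451C*, so C* = 1.04/0.0451 = 23.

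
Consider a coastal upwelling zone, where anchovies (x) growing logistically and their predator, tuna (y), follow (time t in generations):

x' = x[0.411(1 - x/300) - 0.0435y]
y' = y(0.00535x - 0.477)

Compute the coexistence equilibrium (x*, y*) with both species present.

From dy/dt = 0 with y > 0: 0.00535x* = 0.477, so x* = 89.2.
Substitute into dx/dt = 0: 0.411(1 - 89.2/300) = 0.0435y*.
The bracket is 0.703, giving y* = 0.289/0.0435 = 6.64.

x* ≈ 89.2, y* ≈ 6.64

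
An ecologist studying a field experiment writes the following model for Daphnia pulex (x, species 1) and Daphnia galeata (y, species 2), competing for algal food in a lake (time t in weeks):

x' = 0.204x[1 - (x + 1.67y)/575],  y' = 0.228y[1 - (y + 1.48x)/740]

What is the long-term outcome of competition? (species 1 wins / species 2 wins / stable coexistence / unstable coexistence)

Compare the nullcline intercepts: K1/α12 = 575/1.67 = 344 < K2 = 740; K2/α21 = 740/1.48 = 500 < K1 = 575.
Since both are reversed, neither can invade when rare; the interior point is a saddle.

unstable coexistence (outcome depends on initial conditions)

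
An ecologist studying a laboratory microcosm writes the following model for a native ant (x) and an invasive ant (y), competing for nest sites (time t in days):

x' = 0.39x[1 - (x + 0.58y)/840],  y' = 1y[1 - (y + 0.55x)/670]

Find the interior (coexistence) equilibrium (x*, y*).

x* ≈ 663, y* ≈ 305

Setting both brackets to zero gives the nullclines x + 0.58y = 840 and 0.55x + y = 670.
Substituting y = 670 - 0.55x into the first: x(1 - 0.58·0.55) = 840 - 0.58·670.
So x* = 451/0.681 = 663, and then y* = 670 - 0.55·663 = 305.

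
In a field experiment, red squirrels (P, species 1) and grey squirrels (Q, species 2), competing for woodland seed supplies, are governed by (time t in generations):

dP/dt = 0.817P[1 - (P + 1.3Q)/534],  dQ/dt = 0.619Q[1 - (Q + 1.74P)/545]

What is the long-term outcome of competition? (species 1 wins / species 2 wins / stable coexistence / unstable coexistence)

Compare the nullcline intercepts: K1/α12 = 534/1.3 = 411 < K2 = 545; K2/α21 = 545/1.74 = 313 < K1 = 534.
Since both are reversed, neither can invade when rare; the interior point is a saddle.

unstable coexistence (outcome depends on initial conditions)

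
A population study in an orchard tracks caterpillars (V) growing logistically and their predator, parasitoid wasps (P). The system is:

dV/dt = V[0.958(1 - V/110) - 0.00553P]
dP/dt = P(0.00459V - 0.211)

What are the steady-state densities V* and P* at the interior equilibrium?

From dP/dt = 0 with P > 0: 0.00459V* = 0.211, so V* = 46.
Substitute into dV/dt = 0: 0.958(1 - 46/110) = 0.00553P*.
The bracket is 0.582, giving P* = 0.558/0.00553 = 101.

V* ≈ 46, P* ≈ 101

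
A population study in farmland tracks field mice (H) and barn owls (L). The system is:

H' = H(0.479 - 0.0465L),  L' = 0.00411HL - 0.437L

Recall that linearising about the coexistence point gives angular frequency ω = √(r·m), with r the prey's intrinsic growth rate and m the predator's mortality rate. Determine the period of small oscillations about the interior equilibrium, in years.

T ≈ 13.7 years

Here r = 0.479 and m = 0.437, so r·m = 0.209.
ω = √0.209 = 0.458 per year, hence T = 2π/ω ≈ 13.7 years.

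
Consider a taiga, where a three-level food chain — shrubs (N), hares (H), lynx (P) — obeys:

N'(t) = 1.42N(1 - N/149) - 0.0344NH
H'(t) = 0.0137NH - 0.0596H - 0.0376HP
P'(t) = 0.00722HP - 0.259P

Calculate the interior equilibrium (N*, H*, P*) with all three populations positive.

N* ≈ 19.5, H* ≈ 35.9, P* ≈ 5.53

From dP/dt = 0: 0.00722H* = 0.259, so H* = 35.9.
From dN/dt = 0: 1.42(1 - N*/149) = 0.0344·35.9, giving N* = 149·(1 - 0.869) = 19.5.
From dH/dt = 0: 0.0137·19.5 - 0.0596 = 0.0376P*, so P* = 0.208/0.0376 = 5.53.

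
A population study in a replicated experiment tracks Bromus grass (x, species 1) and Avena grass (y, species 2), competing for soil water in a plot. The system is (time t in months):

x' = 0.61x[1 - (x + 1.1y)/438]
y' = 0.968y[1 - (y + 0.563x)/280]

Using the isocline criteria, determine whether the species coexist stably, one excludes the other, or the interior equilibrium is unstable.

Compare the nullcline intercepts: K1/α12 = 438/1.1 = 398 > K2 = 280; K2/α21 = 280/0.563 = 497 > K1 = 438.
Since both inequalities hold, each species can invade when rare, so the interior equilibrium is stable.

stable coexistence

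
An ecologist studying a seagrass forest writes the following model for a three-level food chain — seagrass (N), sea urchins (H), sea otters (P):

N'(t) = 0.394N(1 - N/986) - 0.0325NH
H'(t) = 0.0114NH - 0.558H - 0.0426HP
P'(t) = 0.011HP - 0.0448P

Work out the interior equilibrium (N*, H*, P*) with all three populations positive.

From dP/dt = 0: 0.011H* = 0.0448, so H* = 4.07.
From dN/dt = 0: 0.394(1 - N*/986) = 0.0325·4.07, giving N* = 986·(1 - 0.336) = 655.
From dH/dt = 0: 0.0114·655 - 0.558 = 0.0426P*, so P* = 6.91/0.0426 = 162.

N* ≈ 655, H* ≈ 4.07, P* ≈ 162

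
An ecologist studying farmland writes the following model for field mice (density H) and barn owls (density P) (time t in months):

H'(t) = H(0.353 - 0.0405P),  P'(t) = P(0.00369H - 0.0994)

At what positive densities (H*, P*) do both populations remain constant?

Set dP/dt = 0 with P > 0: 0.00369H - 0.0994 = 0, so H* = 0.0994/0.00369 = 26.9.
Set dH/dt = 0 with H > 0: 0.353 - 0.0405P = 0, so P* = 0.353/0.0405 = 8.72.

H* ≈ 26.9, P* ≈ 8.72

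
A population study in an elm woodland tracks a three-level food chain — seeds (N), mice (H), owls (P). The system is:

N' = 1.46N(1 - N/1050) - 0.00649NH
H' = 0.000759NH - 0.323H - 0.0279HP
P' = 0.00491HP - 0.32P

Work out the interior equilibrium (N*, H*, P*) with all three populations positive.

N* ≈ 746, H* ≈ 65.2, P* ≈ 8.71

From dP/dt = 0: 0.00491H* = 0.32, so H* = 65.2.
From dN/dt = 0: 1.46(1 - N*/1050) = 0.00649·65.2, giving N* = 1050·(1 - 0.29) = 746.
From dH/dt = 0: 0.000759·746 - 0.323 = 0.0279P*, so P* = 0.243/0.0279 = 8.71.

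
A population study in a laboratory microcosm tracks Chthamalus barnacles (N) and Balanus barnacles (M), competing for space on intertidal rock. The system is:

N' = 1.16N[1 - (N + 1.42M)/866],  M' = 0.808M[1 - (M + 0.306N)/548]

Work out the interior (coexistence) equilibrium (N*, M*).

N* ≈ 155, M* ≈ 500

Setting both brackets to zero gives the nullclines N + 1.42M = 866 and 0.306N + M = 548.
Substituting M = 548 - 0.306N into the first: N(1 - 1.42·0.306) = 866 - 1.42·548.
So N* = 87.8/0.565 = 155, and then M* = 548 - 0.306·155 = 500.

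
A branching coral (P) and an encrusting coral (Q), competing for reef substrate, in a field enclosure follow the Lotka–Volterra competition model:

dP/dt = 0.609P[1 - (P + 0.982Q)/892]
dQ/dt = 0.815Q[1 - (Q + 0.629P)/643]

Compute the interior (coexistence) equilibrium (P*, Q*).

Setting both brackets to zero gives the nullclines P + 0.982Q = 892 and 0.629P + Q = 643.
Substituting Q = 643 - 0.629P into the first: P(1 - 0.982·0.629) = 892 - 0.982·643.
So P* = 261/0.382 = 682, and then Q* = 643 - 0.629·682 = 214.

P* ≈ 682, Q* ≈ 214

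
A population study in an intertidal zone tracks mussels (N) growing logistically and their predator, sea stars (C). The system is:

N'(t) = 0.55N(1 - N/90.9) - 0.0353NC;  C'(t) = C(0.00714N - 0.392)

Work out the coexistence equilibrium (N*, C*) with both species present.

N* ≈ 54.9, C* ≈ 6.17

From dC/dt = 0 with C > 0: 0.00714N* = 0.392, so N* = 54.9.
Substitute into dN/dt = 0: 0.55(1 - 54.9/90.9) = 0.0353C*.
The bracket is 0.396, giving C* = 0.218/0.0353 = 6.17.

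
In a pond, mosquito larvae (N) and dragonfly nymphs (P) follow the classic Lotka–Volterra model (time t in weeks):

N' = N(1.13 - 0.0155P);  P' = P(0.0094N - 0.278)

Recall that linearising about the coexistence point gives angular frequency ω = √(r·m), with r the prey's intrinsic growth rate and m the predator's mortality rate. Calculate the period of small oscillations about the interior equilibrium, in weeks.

Here r = 1.13 and m = 0.278, so r·m = 0.314.
ω = √0.314 = 0.56 per week, hence T = 2π/ω ≈ 11.2 weeks.

T ≈ 11.2 weeks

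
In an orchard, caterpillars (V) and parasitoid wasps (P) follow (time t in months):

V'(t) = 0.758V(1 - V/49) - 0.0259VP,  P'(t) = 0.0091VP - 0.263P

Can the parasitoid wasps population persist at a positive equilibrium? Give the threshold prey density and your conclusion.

The predator equation gives dP/dt > 0 only when V > 0.263/0.0091 = 28.9.
Without the predator, V → K = 49. Since 49 > 28.9, the predator can invade and persist.

Threshold V = 28.9; K > 28.9, so yes, the predator persists.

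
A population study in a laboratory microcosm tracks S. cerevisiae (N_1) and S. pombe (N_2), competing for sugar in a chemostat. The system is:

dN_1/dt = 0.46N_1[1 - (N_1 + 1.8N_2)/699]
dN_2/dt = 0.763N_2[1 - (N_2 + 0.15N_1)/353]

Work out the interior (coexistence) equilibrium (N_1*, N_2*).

Setting both brackets to zero gives the nullclines N_1 + 1.8N_2 = 699 and 0.15N_1 + N_2 = 353.
Substituting N_2 = 353 - 0.15N_1 into the first: N_1(1 - 1.8·0.15) = 699 - 1.8·353.
So N_1* = 63.6/0.73 = 87.1, and then N_2* = 353 - 0.15·87.1 = 340.

N_1* ≈ 87.1, N_2* ≈ 340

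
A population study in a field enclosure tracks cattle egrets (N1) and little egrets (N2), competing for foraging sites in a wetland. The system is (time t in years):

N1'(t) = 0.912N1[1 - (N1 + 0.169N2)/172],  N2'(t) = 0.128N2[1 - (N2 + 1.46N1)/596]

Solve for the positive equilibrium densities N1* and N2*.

N1* ≈ 94.6, N2* ≈ 458

Setting both brackets to zero gives the nullclines N1 + 0.169N2 = 172 and 1.46N1 + N2 = 596.
Substituting N2 = 596 - 1.46N1 into the first: N1(1 - 0.169·1.46) = 172 - 0.169·596.
So N1* = 71.3/0.753 = 94.6, and then N2* = 596 - 1.46·94.6 = 458.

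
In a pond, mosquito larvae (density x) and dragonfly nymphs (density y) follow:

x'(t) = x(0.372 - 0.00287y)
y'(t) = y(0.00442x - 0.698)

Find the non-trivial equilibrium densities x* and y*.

Set dy/dt = 0 with y > 0: 0.00442x - 0.698 = 0, so x* = 0.698/0.00442 = 158.
Set dx/dt = 0 with x > 0: 0.372 - 0.00287y = 0, so y* = 0.372/0.00287 = 130.

x* ≈ 158, y* ≈ 130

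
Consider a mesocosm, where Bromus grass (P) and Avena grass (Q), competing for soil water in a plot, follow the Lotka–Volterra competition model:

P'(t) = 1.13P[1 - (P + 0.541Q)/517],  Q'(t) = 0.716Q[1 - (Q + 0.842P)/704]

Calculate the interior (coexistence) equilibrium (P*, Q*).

P* ≈ 250, Q* ≈ 493

Setting both brackets to zero gives the nullclines P + 0.541Q = 517 and 0.842P + Q = 704.
Substituting Q = 704 - 0.842P into the first: P(1 - 0.541·0.842) = 517 - 0.541·704.
So P* = 136/0.544 = 250, and then Q* = 704 - 0.842·250 = 493.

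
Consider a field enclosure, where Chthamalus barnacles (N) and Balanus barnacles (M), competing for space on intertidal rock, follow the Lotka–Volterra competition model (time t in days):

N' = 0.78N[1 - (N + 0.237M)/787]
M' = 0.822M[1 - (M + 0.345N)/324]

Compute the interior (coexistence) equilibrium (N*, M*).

N* ≈ 773, M* ≈ 57.2

Setting both brackets to zero gives the nullclines N + 0.237M = 787 and 0.345N + M = 324.
Substituting M = 324 - 0.345N into the first: N(1 - 0.237·0.345) = 787 - 0.237·324.
So N* = 710/0.918 = 773, and then M* = 324 - 0.345·773 = 57.2.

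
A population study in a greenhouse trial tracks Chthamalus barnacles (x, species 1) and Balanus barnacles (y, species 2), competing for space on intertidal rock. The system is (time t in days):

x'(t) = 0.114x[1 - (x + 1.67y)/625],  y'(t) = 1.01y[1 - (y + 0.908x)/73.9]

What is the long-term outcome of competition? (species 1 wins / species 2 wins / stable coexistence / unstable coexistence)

Compare the nullcline intercepts: K1/α12 = 625/1.67 = 374 > K2 = 73.9; K2/α21 = 73.9/0.908 = 81.4 < K1 = 625.
Since the inequalities point opposite ways, species 1 can invade but species 2 cannot.

species 1 excludes species 2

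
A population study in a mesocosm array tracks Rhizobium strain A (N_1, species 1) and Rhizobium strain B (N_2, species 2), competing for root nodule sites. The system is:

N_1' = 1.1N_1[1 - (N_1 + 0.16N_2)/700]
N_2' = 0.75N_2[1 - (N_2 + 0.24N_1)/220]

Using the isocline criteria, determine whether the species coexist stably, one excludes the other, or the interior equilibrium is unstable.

stable coexistence

Compare the nullcline intercepts: K1/α12 = 700/0.16 = 4380 > K2 = 220; K2/α21 = 220/0.24 = 917 > K1 = 700.
Since both inequalities hold, each species can invade when rare, so the interior equilibrium is stable.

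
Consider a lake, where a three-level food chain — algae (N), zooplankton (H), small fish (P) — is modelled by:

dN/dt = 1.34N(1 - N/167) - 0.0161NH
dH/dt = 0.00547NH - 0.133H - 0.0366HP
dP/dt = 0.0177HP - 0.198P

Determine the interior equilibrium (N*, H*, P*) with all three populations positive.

From dP/dt = 0: 0.0177H* = 0.198, so H* = 11.2.
From dN/dt = 0: 1.34(1 - N*/167) = 0.0161·11.2, giving N* = 167·(1 - 0.134) = 145.
From dH/dt = 0: 0.00547·145 - 0.133 = 0.0366P*, so P* = 0.658/0.0366 = 18.

N* ≈ 145, H* ≈ 11.2, P* ≈ 18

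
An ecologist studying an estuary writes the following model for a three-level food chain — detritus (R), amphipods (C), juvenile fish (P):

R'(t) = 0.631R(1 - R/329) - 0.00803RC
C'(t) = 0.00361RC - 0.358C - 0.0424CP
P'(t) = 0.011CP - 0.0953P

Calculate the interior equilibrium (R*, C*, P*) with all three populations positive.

From dP/dt = 0: 0.011C* = 0.0953, so C* = 8.66.
From dR/dt = 0: 0.631(1 - R*/329) = 0.00803·8.66, giving R* = 329·(1 - 0.11) = 293.
From dC/dt = 0: 0.00361·293 - 0.358 = 0.0424P*, so P* = 0.699/0.0424 = 16.5.

R* ≈ 293, C* ≈ 8.66, P* ≈ 16.5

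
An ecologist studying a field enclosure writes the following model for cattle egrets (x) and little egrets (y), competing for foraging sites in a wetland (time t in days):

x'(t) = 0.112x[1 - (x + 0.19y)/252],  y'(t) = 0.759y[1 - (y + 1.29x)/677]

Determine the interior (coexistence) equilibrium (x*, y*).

x* ≈ 163, y* ≈ 466

Setting both brackets to zero gives the nullclines x + 0.19y = 252 and 1.29x + y = 677.
Substituting y = 677 - 1.29x into the first: x(1 - 0.19·1.29) = 252 - 0.19·677.
So x* = 123/0.755 = 163, and then y* = 677 - 1.29·163 = 466.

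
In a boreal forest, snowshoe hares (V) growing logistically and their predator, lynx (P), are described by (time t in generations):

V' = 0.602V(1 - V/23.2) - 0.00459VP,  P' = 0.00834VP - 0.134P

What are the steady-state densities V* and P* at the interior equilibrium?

V* ≈ 16.1, P* ≈ 40.3

From dP/dt = 0 with P > 0: 0.00834V* = 0.134, so V* = 16.1.
Substitute into dV/dt = 0: 0.602(1 - 16.1/23.2) = 0.00459P*.
The bracket is 0.307, giving P* = 0.185/0.00459 = 40.3.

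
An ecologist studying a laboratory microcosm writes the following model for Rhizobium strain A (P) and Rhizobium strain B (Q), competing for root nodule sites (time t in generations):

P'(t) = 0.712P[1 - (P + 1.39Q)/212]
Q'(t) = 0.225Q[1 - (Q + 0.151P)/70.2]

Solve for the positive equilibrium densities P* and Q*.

Setting both brackets to zero gives the nullclines P + 1.39Q = 212 and 0.151P + Q = 70.2.
Substituting Q = 70.2 - 0.151P into the first: P(1 - 1.39·0.151) = 212 - 1.39·70.2.
So P* = 114/0.79 = 145, and then Q* = 70.2 - 0.151·145 = 48.3.

P* ≈ 145, Q* ≈ 48.3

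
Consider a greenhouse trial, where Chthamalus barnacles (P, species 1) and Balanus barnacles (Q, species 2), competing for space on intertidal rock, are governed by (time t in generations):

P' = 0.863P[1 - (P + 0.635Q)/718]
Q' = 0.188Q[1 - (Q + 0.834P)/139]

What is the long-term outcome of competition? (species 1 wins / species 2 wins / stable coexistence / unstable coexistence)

species 1 excludes species 2

Compare the nullcline intercepts: K1/α12 = 718/0.635 = 1130 > K2 = 139; K2/α21 = 139/0.834 = 167 < K1 = 718.
Since the inequalities point opposite ways, species 1 can invade but species 2 cannot.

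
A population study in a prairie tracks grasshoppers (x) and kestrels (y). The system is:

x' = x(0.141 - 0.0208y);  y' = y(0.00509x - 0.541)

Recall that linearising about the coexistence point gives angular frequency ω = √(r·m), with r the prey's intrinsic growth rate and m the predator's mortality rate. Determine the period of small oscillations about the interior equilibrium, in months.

Here r = 0.141 and m = 0.541, so r·m = 0.0763.
ω = √0.0763 = 0.276 per month, hence T = 2π/ω ≈ 22.7 months.

T ≈ 22.7 months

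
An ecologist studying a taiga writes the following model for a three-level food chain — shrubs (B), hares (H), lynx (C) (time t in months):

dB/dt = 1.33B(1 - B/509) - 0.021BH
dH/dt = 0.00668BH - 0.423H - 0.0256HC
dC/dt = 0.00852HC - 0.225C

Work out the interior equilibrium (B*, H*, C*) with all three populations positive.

From dC/dt = 0: 0.00852H* = 0.225, so H* = 26.4.
From dB/dt = 0: 1.33(1 - B*/509) = 0.021·26.4, giving B* = 509·(1 - 0.417) = 297.
From dH/dt = 0: 0.00668·297 - 0.423 = 0.0256C*, so C* = 1.56/0.0256 = 60.9.

B* ≈ 297, H* ≈ 26.4, C* ≈ 60.9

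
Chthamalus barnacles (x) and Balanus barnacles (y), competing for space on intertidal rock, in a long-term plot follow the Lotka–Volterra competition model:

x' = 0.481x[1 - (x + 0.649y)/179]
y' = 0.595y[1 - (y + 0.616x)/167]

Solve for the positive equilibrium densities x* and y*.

x* ≈ 118, y* ≈ 94.5

Setting both brackets to zero gives the nullclines x + 0.649y = 179 and 0.616x + y = 167.
Substituting y = 167 - 0.616x into the first: x(1 - 0.649·0.616) = 179 - 0.649·167.
So x* = 70.6/0.6 = 118, and then y* = 167 - 0.616·118 = 94.5.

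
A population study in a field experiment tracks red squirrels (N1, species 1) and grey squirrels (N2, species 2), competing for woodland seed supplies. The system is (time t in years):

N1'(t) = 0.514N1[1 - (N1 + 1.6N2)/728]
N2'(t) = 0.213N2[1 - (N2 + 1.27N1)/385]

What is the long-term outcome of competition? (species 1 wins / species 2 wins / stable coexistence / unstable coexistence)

species 1 excludes species 2

Compare the nullcline intercepts: K1/α12 = 728/1.6 = 455 > K2 = 385; K2/α21 = 385/1.27 = 303 < K1 = 728.
Since the inequalities point opposite ways, species 1 can invade but species 2 cannot.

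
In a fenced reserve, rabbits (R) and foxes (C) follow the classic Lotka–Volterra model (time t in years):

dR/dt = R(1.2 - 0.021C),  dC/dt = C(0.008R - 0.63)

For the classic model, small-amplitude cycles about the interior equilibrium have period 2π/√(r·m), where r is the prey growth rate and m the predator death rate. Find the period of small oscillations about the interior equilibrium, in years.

T ≈ 7.23 years

Here r = 1.2 and m = 0.63, so r·m = 0.756.
ω = √0.756 = 0.869 per year, hence T = 2π/ω ≈ 7.23 years.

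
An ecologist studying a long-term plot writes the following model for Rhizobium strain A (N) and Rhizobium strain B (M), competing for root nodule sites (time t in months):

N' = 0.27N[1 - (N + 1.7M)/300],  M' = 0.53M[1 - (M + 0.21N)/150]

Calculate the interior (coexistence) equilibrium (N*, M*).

Setting both brackets to zero gives the nullclines N + 1.7M = 300 and 0.21N + M = 150.
Substituting M = 150 - 0.21N into the first: N(1 - 1.7·0.21) = 300 - 1.7·150.
So N* = 45/0.643 = 70, and then M* = 150 - 0.21·70 = 135.

N* ≈ 70, M* ≈ 135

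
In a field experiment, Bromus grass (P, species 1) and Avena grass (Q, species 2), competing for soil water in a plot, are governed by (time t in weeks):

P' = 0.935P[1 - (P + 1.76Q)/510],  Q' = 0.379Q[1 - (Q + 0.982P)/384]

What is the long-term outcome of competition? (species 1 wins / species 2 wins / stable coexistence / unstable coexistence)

Compare the nullcline intercepts: K1/α12 = 510/1.76 = 290 < K2 = 384; K2/α21 = 384/0.982 = 391 < K1 = 510.
Since both are reversed, neither can invade when rare; the interior point is a saddle.

unstable coexistence (outcome depends on initial conditions)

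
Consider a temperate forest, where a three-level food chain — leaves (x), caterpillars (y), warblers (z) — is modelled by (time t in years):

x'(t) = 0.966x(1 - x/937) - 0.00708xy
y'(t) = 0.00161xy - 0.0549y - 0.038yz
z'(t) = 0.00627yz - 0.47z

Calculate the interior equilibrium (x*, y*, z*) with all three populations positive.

x* ≈ 422, y* ≈ 75, z* ≈ 16.4

From dz/dt = 0: 0.00627y* = 0.47, so y* = 75.
From dx/dt = 0: 0.966(1 - x*/937) = 0.00708·75, giving x* = 937·(1 - 0.549) = 422.
From dy/dt = 0: 0.00161·422 - 0.0549 = 0.038z*, so z* = 0.625/0.038 = 16.4.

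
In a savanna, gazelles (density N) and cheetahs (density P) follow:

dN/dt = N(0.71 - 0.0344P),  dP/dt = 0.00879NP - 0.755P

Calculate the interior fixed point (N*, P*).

N* ≈ 85.9, P* ≈ 20.6

Set dP/dt = 0 with P > 0: 0.00879N - 0.755 = 0, so N* = 0.755/0.00879 = 85.9.
Set dN/dt = 0 with N > 0: 0.71 - 0.0344P = 0, so P* = 0.71/0.0344 = 20.6.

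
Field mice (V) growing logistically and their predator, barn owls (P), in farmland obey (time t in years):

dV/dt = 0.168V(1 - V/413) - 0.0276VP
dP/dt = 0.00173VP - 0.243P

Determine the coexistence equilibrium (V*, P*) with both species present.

From dP/dt = 0 with P > 0: 0.00173V* = 0.243, so V* = 140.
Substitute into dV/dt = 0: 0.168(1 - 140/413) = 0.0276P*.
The bracket is 0.66, giving P* = 0.111/0.0276 = 4.02.

V* ≈ 140, P* ≈ 4.02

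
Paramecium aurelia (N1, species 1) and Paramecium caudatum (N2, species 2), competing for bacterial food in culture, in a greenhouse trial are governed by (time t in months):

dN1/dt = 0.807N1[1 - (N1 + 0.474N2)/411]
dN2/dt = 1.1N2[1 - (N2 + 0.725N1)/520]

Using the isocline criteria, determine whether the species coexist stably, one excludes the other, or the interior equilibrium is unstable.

Compare the nullcline intercepts: K1/α12 = 411/0.474 = 867 > K2 = 520; K2/α21 = 520/0.725 = 717 > K1 = 411.
Since both inequalities hold, each species can invade when rare, so the interior equilibrium is stable.

stable coexistence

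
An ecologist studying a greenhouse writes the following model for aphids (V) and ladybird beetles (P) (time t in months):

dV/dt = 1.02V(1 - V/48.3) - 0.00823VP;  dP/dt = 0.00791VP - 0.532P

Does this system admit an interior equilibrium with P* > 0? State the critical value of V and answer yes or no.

The predator equation gives dP/dt > 0 only when V > 0.532/0.00791 = 67.3.
Without the predator, V → K = 48.3. Since 48.3 < 67.3, the predator cannot invade.

Threshold V = 67.3; K < 67.3, so no, the predator goes extinct.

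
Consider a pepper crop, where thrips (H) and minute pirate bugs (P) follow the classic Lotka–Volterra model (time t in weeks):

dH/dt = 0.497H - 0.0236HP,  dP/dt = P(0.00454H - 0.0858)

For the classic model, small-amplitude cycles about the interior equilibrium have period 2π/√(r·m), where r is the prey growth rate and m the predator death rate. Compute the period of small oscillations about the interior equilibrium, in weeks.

Here r = 0.497 and m = 0.0858, so r·m = 0.0426.
ω = √0.0426 = 0.207 per week, hence T = 2π/ω ≈ 30.4 weeks.

T ≈ 30.4 weeks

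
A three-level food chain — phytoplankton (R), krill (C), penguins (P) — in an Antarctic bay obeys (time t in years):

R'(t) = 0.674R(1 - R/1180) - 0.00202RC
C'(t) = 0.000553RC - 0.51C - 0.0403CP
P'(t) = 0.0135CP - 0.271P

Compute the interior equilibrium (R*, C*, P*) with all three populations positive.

From dP/dt = 0: 0.0135C* = 0.271, so C* = 20.1.
From dR/dt = 0: 0.674(1 - R*/1180) = 0.00202·20.1, giving R* = 1180·(1 - 0.0602) = 1110.
From dC/dt = 0: 0.000553·1110 - 0.51 = 0.0403P*, so P* = 0.103/0.0403 = 2.56.

R* ≈ 1110, C* ≈ 20.1, P* ≈ 2.56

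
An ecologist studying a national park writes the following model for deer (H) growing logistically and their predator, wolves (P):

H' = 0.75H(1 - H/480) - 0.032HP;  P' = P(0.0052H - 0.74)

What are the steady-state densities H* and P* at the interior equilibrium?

From dP/dt = 0 with P > 0: 0.0052H* = 0.74, so H* = 142.
Substitute into dH/dt = 0: 0.75(1 - 142/480) = 0.032P*.
The bracket is 0.704, giving P* = 0.528/0.032 = 16.5.

H* ≈ 142, P* ≈ 16.5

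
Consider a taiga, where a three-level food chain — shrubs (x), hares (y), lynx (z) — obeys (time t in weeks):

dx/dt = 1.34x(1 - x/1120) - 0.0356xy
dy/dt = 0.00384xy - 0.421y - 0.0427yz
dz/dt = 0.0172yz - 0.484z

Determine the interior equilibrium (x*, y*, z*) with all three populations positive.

x* ≈ 283, y* ≈ 28.1, z* ≈ 15.6

From dz/dt = 0: 0.0172y* = 0.484, so y* = 28.1.
From dx/dt = 0: 1.34(1 - x*/1120) = 0.0356·28.1, giving x* = 1120·(1 - 0.748) = 283.
From dy/dt = 0: 0.00384·283 - 0.421 = 0.0427z*, so z* = 0.665/0.0427 = 15.6.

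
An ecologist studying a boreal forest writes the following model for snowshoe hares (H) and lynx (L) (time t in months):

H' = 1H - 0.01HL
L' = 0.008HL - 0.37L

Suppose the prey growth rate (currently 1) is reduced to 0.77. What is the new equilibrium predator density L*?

L* ≈ 77

At the interior fixed point, setting dH/dt = 0 with H > 0 fixes L* = (prey growth rate)/(HL coefficient) — independent of the other coefficients.
With the change, L* = 0.77/0.01 = 77; it falls from 100.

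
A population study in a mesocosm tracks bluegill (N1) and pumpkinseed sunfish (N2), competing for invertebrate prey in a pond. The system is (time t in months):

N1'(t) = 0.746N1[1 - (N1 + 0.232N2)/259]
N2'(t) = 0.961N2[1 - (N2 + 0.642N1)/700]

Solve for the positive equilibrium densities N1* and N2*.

Setting both brackets to zero gives the nullclines N1 + 0.232N2 = 259 and 0.642N1 + N2 = 700.
Substituting N2 = 700 - 0.642N1 into the first: N1(1 - 0.232·0.642) = 259 - 0.232·700.
So N1* = 96.6/0.851 = 114, and then N2* = 700 - 0.642·114 = 627.

N1* ≈ 114, N2* ≈ 627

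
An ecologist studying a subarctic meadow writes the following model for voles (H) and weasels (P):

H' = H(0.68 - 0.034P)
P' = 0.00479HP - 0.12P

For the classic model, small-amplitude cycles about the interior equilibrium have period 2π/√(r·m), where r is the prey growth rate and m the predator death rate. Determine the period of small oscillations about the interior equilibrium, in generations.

Here r = 0.68 and m = 0.12, so r·m = 0.0816.
ω = √0.0816 = 0.286 per generation, hence T = 2π/ω ≈ 22 generations.

T ≈ 22 generations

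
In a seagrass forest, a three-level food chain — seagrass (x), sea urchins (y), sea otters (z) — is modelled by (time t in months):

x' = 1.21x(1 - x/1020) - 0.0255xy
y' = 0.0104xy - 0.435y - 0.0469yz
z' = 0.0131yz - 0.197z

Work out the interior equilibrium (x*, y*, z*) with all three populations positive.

From dz/dt = 0: 0.0131y* = 0.197, so y* = 15.
From dx/dt = 0: 1.21(1 - x*/1020) = 0.0255·15, giving x* = 1020·(1 - 0.317) = 697.
From dy/dt = 0: 0.0104·697 - 0.435 = 0.0469z*, so z* = 6.81/0.0469 = 145.

x* ≈ 697, y* ≈ 15, z* ≈ 145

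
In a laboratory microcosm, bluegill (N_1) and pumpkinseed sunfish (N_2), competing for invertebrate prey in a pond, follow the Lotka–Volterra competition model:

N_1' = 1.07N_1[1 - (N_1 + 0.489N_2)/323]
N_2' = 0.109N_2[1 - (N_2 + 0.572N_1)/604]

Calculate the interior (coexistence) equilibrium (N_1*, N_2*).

Setting both brackets to zero gives the nullclines N_1 + 0.489N_2 = 323 and 0.572N_1 + N_2 = 604.
Substituting N_2 = 604 - 0.572N_1 into the first: N_1(1 - 0.489·0.572) = 323 - 0.489·604.
So N_1* = 27.6/0.72 = 38.4, and then N_2* = 604 - 0.572·38.4 = 582.

N_1* ≈ 38.4, N_2* ≈ 582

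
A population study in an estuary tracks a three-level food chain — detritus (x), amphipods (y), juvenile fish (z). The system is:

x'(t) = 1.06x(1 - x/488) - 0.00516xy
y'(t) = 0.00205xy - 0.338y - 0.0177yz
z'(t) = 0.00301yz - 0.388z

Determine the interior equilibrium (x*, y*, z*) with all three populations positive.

From dz/dt = 0: 0.00301y* = 0.388, so y* = 129.
From dx/dt = 0: 1.06(1 - x*/488) = 0.00516·129, giving x* = 488·(1 - 0.627) = 182.
From dy/dt = 0: 0.00205·182 - 0.338 = 0.0177z*, so z* = 0.0347/0.0177 = 1.96.

x* ≈ 182, y* ≈ 129, z* ≈ 1.96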